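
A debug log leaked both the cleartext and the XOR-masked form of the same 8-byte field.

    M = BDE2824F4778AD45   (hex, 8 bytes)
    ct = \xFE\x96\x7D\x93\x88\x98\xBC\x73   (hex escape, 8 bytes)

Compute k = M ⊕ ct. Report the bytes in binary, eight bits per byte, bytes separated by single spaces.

01000011 01110100 11111111 11011100 11001111 11100000 00010001 00110110

Since ct = M ⊕ k, XORing both sides with M gives k = M ⊕ ct.
bd ⊕ fe = 43
e2 ⊕ 96 = 74
82 ⊕ 7d = ff
4f ⊕ 93 = dc
47 ⊕ 88 = cf
78 ⊕ 98 = e0
ad ⊕ bc = 11
45 ⊕ 73 = 36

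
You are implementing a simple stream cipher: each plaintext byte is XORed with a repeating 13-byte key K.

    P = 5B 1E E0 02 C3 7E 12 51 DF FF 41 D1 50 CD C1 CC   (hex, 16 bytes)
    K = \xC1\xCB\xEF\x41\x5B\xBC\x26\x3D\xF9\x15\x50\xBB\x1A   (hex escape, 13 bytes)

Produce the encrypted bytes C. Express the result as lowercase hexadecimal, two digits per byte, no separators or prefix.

The 13-byte key repeats, so the effective keystream is c1 cb ef 41 5b bc 26 3d f9 15 50 bb 1a c1 cb ef.
byte 0: 01011011 XOR 11000001 = 10011010
byte 1: 00011110 XOR 11001011 = 11010101
byte 2: 11100000 XOR 11101111 = 00001111
byte 3: 00000010 XOR 01000001 = 01000011
byte 4: 11000011 XOR 01011011 = 10011000
byte 5: 01111110 XOR 10111100 = 11000010
byte 6: 00010010 XOR 00100110 = 00110100
byte 7: 01010001 XOR 00111101 = 01101100
byte 8: 11011111 XOR 11111001 = 00100110
byte 9: 11111111 XOR 00010101 = 11101010
byte 10: 01000001 XOR 01010000 = 00010001
byte 11: 11010001 XOR 10111011 = 01101010
byte 12: 01010000 XOR 00011010 = 01001010
byte 13: 11001101 XOR 11000001 = 00001100
byte 14: 11000001 XOR 11001011 = 00001010
byte 15: 11001100 XOR 11101111 = 00100011

9ad50f4398c2346c26ea116a4a0c0a23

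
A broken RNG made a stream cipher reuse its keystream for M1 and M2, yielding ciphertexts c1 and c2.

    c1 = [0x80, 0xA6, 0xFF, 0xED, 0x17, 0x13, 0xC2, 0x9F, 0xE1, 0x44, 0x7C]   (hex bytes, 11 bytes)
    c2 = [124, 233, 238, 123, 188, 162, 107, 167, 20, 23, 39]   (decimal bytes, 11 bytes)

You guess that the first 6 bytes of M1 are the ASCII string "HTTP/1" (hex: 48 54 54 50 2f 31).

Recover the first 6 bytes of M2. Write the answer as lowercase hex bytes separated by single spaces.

First, c1 ⊕ c2 = (M1 ⊕ K) ⊕ (M2 ⊕ K) = M1 ⊕ M2, so the key drops out. Then M2 = (M1 ⊕ M2) ⊕ M1 over the first 6 bytes.
byte 0: (80 xor 7c) xor 48 = fc xor 48 = b4
byte 1: (a6 xor e9) xor 54 = 4f xor 54 = 1b
byte 2: (ff xor ee) xor 54 = 11 xor 54 = 45
byte 3: (ed xor 7b) xor 50 = 96 xor 50 = c6
byte 4: (17 xor bc) xor 2f = ab xor 2f = 84
byte 5: (13 xor a2) xor 31 = b1 xor 31 = 80

b4 1b 45 c6 84 80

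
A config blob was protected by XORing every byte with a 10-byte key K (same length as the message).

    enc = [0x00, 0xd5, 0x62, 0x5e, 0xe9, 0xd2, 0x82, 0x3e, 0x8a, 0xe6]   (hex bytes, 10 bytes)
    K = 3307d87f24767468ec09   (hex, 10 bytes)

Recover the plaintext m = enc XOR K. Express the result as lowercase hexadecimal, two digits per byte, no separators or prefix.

XOR is its own inverse, so applying the key byte-wise gives the result directly.
  0 XOR  51 =  51
213 XOR   7 = 210
 98 XOR 216 = 186
 94 XOR 127 =  33
233 XOR  36 = 205
210 XOR 118 = 164
130 XOR 116 = 246
 62 XOR 104 =  86
138 XOR 236 = 102
230 XOR   9 = 239

33d2ba21cda4f65666ef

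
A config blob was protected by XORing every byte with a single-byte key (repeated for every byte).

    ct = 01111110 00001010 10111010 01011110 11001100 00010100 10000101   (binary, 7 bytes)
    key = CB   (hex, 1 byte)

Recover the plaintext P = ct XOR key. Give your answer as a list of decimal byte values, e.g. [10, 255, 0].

The 1-byte key repeats, so the effective keystream is cb cb cb cb cb cb cb.
byte 0: 7e ^ cb = b5
byte 1: 0a ^ cb = c1
byte 2: ba ^ cb = 71
byte 3: 5e ^ cb = 95
byte 4: cc ^ cb = 07
byte 5: 14 ^ cb = df
byte 6: 85 ^ cb = 4e

[181, 193, 113, 149, 7, 223, 78]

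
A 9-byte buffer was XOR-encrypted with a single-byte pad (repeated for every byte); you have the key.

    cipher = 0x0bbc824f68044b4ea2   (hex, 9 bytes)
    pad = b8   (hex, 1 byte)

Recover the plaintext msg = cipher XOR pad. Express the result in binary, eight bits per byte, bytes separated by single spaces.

10110011 00000100 00111010 11110111 11010000 10111100 11110011 11110110 00011010

The 1-byte key repeats, so the effective keystream is b8 b8 b8 b8 b8 b8 b8 b8 b8.
byte 0: 00001011 xor 10111000 = 10110011
byte 1: 10111100 xor 10111000 = 00000100
byte 2: 10000010 xor 10111000 = 00111010
byte 3: 01001111 xor 10111000 = 11110111
byte 4: 01101000 xor 10111000 = 11010000
byte 5: 00000100 xor 10111000 = 10111100
byte 6: 01001011 xor 10111000 = 11110011
byte 7: 01001110 xor 10111000 = 11110110
byte 8: 10100010 xor 10111000 = 00011010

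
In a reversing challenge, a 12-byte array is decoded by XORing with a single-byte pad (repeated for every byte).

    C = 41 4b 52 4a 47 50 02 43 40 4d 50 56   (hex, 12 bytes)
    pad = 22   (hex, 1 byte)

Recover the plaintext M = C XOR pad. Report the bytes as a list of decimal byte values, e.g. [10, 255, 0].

[99, 105, 112, 104, 101, 114, 32, 97, 98, 111, 114, 116]

The 1-byte key repeats, so the effective keystream is 22 22 22 22 22 22 22 22 22 22 22 22.
byte 0:  65 xor  34 =  99
byte 1:  75 xor  34 = 105
byte 2:  82 xor  34 = 112
byte 3:  74 xor  34 = 104
byte 4:  71 xor  34 = 101
byte 5:  80 xor  34 = 114
byte 6:   2 xor  34 =  32
byte 7:  67 xor  34 =  97
byte 8:  64 xor  34 =  98
byte 9:  77 xor  34 = 111
byte 10:  80 xor  34 = 114
byte 11:  86 xor  34 = 116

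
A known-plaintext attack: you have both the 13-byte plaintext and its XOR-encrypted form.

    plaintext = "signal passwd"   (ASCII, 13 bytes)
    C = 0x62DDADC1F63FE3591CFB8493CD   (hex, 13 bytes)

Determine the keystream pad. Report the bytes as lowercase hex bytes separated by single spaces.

11 b4 ca af 97 53 c3 29 7d 88 f7 e4 a9

Since C = plaintext ⊕ pad, XORing both sides with plaintext gives pad = plaintext ⊕ C.
73 ^ 62 = 11
69 ^ dd = b4
67 ^ ad = ca
6e ^ c1 = af
61 ^ f6 = 97
6c ^ 3f = 53
20 ^ e3 = c3
70 ^ 59 = 29
61 ^ 1c = 7d
73 ^ fb = 88
73 ^ 84 = f7
77 ^ 93 = e4
64 ^ cd = a9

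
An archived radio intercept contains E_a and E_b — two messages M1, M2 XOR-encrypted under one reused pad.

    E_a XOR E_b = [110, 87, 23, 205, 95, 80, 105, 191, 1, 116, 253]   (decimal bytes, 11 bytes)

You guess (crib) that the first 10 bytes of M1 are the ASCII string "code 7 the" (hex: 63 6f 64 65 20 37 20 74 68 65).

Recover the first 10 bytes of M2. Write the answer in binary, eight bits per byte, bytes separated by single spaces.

00001101 00111000 01110011 10101000 01111111 01100111 01001001 11001011 01101001 00010001

Since E_a ⊕ E_b = M1 ⊕ M2, XORing with the guessed M1 bytes yields the corresponding M2 bytes: M2 = (E_a ⊕ E_b) ⊕ M1.
6e XOR 63 = 0d
57 XOR 6f = 38
17 XOR 64 = 73
cd XOR 65 = a8
5f XOR 20 = 7f
50 XOR 37 = 67
69 XOR 20 = 49
bf XOR 74 = cb
01 XOR 68 = 69
74 XOR 65 = 11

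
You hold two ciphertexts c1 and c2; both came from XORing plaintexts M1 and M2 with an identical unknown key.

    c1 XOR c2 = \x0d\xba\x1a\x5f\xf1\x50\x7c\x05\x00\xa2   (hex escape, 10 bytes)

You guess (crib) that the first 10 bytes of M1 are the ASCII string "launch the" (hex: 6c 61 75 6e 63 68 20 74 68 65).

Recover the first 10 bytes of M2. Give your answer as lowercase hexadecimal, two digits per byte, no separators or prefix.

Since c1 ⊕ c2 = M1 ⊕ M2, XORing with the guessed M1 bytes yields the corresponding M2 bytes: M2 = (c1 ⊕ c2) ⊕ M1.
byte 0: 0d ^ 6c = 61
byte 1: ba ^ 61 = db
byte 2: 1a ^ 75 = 6f
byte 3: 5f ^ 6e = 31
byte 4: f1 ^ 63 = 92
byte 5: 50 ^ 68 = 38
byte 6: 7c ^ 20 = 5c
byte 7: 05 ^ 74 = 71
byte 8: 00 ^ 68 = 68
byte 9: a2 ^ 65 = c7

61db6f3192385c7168c7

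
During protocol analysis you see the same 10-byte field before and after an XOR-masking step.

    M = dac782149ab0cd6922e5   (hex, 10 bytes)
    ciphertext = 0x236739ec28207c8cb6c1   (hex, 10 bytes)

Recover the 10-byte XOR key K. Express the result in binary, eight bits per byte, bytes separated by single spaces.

Since ciphertext = M ⊕ K, XORing both sides with M gives K = M ⊕ ciphertext.
byte 0: da xor 23 = f9
byte 1: c7 xor 67 = a0
byte 2: 82 xor 39 = bb
byte 3: 14 xor ec = f8
byte 4: 9a xor 28 = b2
byte 5: b0 xor 20 = 90
byte 6: cd xor 7c = b1
byte 7: 69 xor 8c = e5
byte 8: 22 xor b6 = 94
byte 9: e5 xor c1 = 24

11111001 10100000 10111011 11111000 10110010 10010000 10110001 11100101 10010100 00100100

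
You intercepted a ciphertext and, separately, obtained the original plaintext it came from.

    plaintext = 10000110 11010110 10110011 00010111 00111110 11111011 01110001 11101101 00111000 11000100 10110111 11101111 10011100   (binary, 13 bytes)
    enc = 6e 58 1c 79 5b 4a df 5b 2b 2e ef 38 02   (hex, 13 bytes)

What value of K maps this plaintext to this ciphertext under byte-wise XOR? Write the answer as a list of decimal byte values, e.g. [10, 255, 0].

Since enc = plaintext ⊕ K, XORing both sides with plaintext gives K = plaintext ⊕ enc.
86 ^ 6e = e8
d6 ^ 58 = 8e
b3 ^ 1c = af
17 ^ 79 = 6e
3e ^ 5b = 65
fb ^ 4a = b1
71 ^ df = ae
ed ^ 5b = b6
38 ^ 2b = 13
c4 ^ 2e = ea
b7 ^ ef = 58
ef ^ 38 = d7
9c ^ 02 = 9e

[232, 142, 175, 110, 101, 177, 174, 182, 19, 234, 88, 215, 158]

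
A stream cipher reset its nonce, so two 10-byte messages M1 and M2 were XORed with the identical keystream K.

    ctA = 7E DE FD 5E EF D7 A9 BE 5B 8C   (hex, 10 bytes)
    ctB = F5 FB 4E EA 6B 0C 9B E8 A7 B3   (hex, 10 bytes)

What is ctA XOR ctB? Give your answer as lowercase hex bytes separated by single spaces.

8b 25 b3 b4 84 db 32 56 fc 3f

ctA ⊕ ctB = (M1 ⊕ K) ⊕ (M2 ⊕ K) = M1 ⊕ M2 — the shared key cancels under XOR.
byte 0: 7e XOR f5 = 8b
byte 1: de XOR fb = 25
byte 2: fd XOR 4e = b3
byte 3: 5e XOR ea = b4
byte 4: ef XOR 6b = 84
byte 5: d7 XOR 0c = db
byte 6: a9 XOR 9b = 32
byte 7: be XOR e8 = 56
byte 8: 5b XOR a7 = fc
byte 9: 8c XOR b3 = 3f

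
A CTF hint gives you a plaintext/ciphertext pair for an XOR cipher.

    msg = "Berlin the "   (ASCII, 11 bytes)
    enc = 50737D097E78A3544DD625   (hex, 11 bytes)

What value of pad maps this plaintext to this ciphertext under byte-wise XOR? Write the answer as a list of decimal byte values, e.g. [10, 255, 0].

[18, 22, 15, 101, 23, 22, 131, 32, 37, 179, 5]

Since enc = msg ⊕ pad, XORing both sides with msg gives pad = msg ⊕ enc.
byte 0: 42 ⊕ 50 = 12
byte 1: 65 ⊕ 73 = 16
byte 2: 72 ⊕ 7d = 0f
byte 3: 6c ⊕ 09 = 65
byte 4: 69 ⊕ 7e = 17
byte 5: 6e ⊕ 78 = 16
byte 6: 20 ⊕ a3 = 83
byte 7: 74 ⊕ 54 = 20
byte 8: 68 ⊕ 4d = 25
byte 9: 65 ⊕ d6 = b3
byte 10: 20 ⊕ 25 = 05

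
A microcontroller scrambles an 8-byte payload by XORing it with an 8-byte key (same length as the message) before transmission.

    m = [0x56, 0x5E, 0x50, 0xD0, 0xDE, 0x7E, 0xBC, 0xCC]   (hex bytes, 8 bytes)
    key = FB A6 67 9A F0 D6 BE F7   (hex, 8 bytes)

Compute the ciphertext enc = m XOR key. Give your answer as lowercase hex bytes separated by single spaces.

ad f8 37 4a 2e a8 02 3b

56 xor fb = ad
5e xor a6 = f8
50 xor 67 = 37
d0 xor 9a = 4a
de xor f0 = 2e
7e xor d6 = a8
bc xor be = 02
cc xor f7 = 3b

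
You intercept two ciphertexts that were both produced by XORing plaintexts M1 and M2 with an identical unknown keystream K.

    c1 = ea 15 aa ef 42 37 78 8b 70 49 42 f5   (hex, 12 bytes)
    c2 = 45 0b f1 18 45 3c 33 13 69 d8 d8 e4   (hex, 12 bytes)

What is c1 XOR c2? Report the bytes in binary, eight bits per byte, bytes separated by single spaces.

10101111 00011110 01011011 11110111 00000111 00001011 01001011 10011000 00011001 10010001 10011010 00010001

c1 ⊕ c2 = (M1 ⊕ K) ⊕ (M2 ⊕ K) = M1 ⊕ M2 — the shared key cancels under XOR.
ea XOR 45 = af
15 XOR 0b = 1e
aa XOR f1 = 5b
ef XOR 18 = f7
42 XOR 45 = 07
37 XOR 3c = 0b
78 XOR 33 = 4b
8b XOR 13 = 98
70 XOR 69 = 19
49 XOR d8 = 91
42 XOR d8 = 9a
f5 XOR e4 = 11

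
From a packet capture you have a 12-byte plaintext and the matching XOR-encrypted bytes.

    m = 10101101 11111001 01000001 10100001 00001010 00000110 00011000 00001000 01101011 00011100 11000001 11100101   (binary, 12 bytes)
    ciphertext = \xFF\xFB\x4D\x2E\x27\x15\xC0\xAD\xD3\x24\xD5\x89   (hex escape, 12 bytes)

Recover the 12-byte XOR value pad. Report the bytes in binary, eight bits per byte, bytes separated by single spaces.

Since ciphertext = m ⊕ pad, XORing both sides with m gives pad = m ⊕ ciphertext.
ad ⊕ ff = 52
f9 ⊕ fb = 02
41 ⊕ 4d = 0c
a1 ⊕ 2e = 8f
0a ⊕ 27 = 2d
06 ⊕ 15 = 13
18 ⊕ c0 = d8
08 ⊕ ad = a5
6b ⊕ d3 = b8
1c ⊕ 24 = 38
c1 ⊕ d5 = 14
e5 ⊕ 89 = 6c

01010010 00000010 00001100 10001111 00101101 00010011 11011000 10100101 10111000 00111000 00010100 01101100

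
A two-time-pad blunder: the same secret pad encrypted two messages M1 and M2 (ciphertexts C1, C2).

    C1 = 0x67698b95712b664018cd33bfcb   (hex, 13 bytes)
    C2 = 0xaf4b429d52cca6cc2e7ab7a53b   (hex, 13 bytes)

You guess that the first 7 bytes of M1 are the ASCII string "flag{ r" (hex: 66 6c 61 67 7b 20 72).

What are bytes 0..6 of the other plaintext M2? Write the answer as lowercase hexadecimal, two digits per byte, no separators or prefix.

First, C1 ⊕ C2 = (M1 ⊕ K) ⊕ (M2 ⊕ K) = M1 ⊕ M2, so the key drops out. Then M2 = (M1 ⊕ M2) ⊕ M1 over the first 7 bytes.
byte 0: (67 ⊕ af) ⊕ 66 = c8 ⊕ 66 = ae
byte 1: (69 ⊕ 4b) ⊕ 6c = 22 ⊕ 6c = 4e
byte 2: (8b ⊕ 42) ⊕ 61 = c9 ⊕ 61 = a8
byte 3: (95 ⊕ 9d) ⊕ 67 = 08 ⊕ 67 = 6f
byte 4: (71 ⊕ 52) ⊕ 7b = 23 ⊕ 7b = 58
byte 5: (2b ⊕ cc) ⊕ 20 = e7 ⊕ 20 = c7
byte 6: (66 ⊕ a6) ⊕ 72 = c0 ⊕ 72 = b2

ae4ea86f58c7b2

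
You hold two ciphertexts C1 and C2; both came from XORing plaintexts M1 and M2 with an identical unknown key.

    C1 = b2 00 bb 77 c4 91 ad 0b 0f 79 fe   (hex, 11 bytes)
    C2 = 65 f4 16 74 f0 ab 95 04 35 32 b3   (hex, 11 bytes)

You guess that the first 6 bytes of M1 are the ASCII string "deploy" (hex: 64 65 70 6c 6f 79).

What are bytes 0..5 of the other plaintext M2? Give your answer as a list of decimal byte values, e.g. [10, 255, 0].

First, C1 ⊕ C2 = (M1 ⊕ K) ⊕ (M2 ⊕ K) = M1 ⊕ M2, so the key drops out. Then M2 = (M1 ⊕ M2) ⊕ M1 over the first 6 bytes.
byte 0: (b2 XOR 65) XOR 64 = d7 XOR 64 = b3
byte 1: (00 XOR f4) XOR 65 = f4 XOR 65 = 91
byte 2: (bb XOR 16) XOR 70 = ad XOR 70 = dd
byte 3: (77 XOR 74) XOR 6c = 03 XOR 6c = 6f
byte 4: (c4 XOR f0) XOR 6f = 34 XOR 6f = 5b
byte 5: (91 XOR ab) XOR 79 = 3a XOR 79 = 43

[179, 145, 221, 111, 91, 67]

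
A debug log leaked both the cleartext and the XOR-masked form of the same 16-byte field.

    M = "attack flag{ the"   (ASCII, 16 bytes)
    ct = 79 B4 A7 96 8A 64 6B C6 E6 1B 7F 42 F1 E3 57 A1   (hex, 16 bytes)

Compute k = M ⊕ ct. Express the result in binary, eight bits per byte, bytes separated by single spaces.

Since ct = M ⊕ k, XORing both sides with M gives k = M ⊕ ct.
01100001 XOR 01111001 = 00011000
01110100 XOR 10110100 = 11000000
01110100 XOR 10100111 = 11010011
01100001 XOR 10010110 = 11110111
01100011 XOR 10001010 = 11101001
01101011 XOR 01100100 = 00001111
00100000 XOR 01101011 = 01001011
01100110 XOR 11000110 = 10100000
01101100 XOR 11100110 = 10001010
01100001 XOR 00011011 = 01111010
01100111 XOR 01111111 = 00011000
01111011 XOR 01000010 = 00111001
00100000 XOR 11110001 = 11010001
01110100 XOR 11100011 = 10010111
01101000 XOR 01010111 = 00111111
01100101 XOR 10100001 = 11000100

00011000 11000000 11010011 11110111 11101001 00001111 01001011 10100000 10001010 01111010 00011000 00111001 11010001 10010111 00111111 11000100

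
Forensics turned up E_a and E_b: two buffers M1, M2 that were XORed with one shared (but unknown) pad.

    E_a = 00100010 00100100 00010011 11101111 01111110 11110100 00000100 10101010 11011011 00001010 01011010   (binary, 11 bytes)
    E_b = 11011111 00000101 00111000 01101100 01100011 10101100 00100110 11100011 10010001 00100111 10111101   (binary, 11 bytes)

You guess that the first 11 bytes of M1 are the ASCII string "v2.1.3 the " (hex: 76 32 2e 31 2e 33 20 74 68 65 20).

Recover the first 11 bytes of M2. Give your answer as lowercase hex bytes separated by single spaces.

First, E_a ⊕ E_b = (M1 ⊕ K) ⊕ (M2 ⊕ K) = M1 ⊕ M2, so the key drops out. Then M2 = (M1 ⊕ M2) ⊕ M1 over the first 11 bytes.
byte 0: (22 XOR df) XOR 76 = fd XOR 76 = 8b
byte 1: (24 XOR 05) XOR 32 = 21 XOR 32 = 13
byte 2: (13 XOR 38) XOR 2e = 2b XOR 2e = 05
byte 3: (ef XOR 6c) XOR 31 = 83 XOR 31 = b2
byte 4: (7e XOR 63) XOR 2e = 1d XOR 2e = 33
byte 5: (f4 XOR ac) XOR 33 = 58 XOR 33 = 6b
byte 6: (04 XOR 26) XOR 20 = 22 XOR 20 = 02
byte 7: (aa XOR e3) XOR 74 = 49 XOR 74 = 3d
byte 8: (db XOR 91) XOR 68 = 4a XOR 68 = 22
byte 9: (0a XOR 27) XOR 65 = 2d XOR 65 = 48
byte 10: (5a XOR bd) XOR 20 = e7 XOR 20 = c7

8b 13 05 b2 33 6b 02 3d 22 48 c7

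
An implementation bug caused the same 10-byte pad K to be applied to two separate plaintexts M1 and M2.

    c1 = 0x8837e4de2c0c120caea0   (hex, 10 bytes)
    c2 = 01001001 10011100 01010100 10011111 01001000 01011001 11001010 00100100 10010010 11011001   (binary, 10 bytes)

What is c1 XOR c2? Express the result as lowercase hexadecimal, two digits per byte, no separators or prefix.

c1 ⊕ c2 = (M1 ⊕ K) ⊕ (M2 ⊕ K) = M1 ⊕ M2 — the shared key cancels under XOR.
10001000 ⊕ 01001001 = 11000001
00110111 ⊕ 10011100 = 10101011
11100100 ⊕ 01010100 = 10110000
11011110 ⊕ 10011111 = 01000001
00101100 ⊕ 01001000 = 01100100
00001100 ⊕ 01011001 = 01010101
00010010 ⊕ 11001010 = 11011000
00001100 ⊕ 00100100 = 00101000
10101110 ⊕ 10010010 = 00111100
10100000 ⊕ 11011001 = 01111001

c1abb0416455d8283c79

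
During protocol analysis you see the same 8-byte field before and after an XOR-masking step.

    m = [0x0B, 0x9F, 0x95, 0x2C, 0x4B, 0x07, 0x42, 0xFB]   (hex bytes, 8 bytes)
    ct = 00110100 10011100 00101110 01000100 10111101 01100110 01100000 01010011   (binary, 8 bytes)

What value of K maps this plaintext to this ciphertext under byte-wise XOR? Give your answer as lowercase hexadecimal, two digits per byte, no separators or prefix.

3f03bb68f66122a8

Since ct = m ⊕ K, XORing both sides with m gives K = m ⊕ ct.
0b xor 34 = 3f
9f xor 9c = 03
95 xor 2e = bb
2c xor 44 = 68
4b xor bd = f6
07 xor 66 = 61
42 xor 60 = 22
fb xor 53 = a8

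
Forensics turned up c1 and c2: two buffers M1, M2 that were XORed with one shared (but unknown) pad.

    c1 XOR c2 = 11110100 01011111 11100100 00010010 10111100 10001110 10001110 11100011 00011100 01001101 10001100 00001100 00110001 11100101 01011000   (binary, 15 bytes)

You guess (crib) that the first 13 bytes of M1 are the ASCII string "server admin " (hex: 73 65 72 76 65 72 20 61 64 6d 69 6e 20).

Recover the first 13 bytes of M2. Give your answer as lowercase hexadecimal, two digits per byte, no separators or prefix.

873a9664d9fcae827820e56211

Since c1 ⊕ c2 = M1 ⊕ M2, XORing with the guessed M1 bytes yields the corresponding M2 bytes: M2 = (c1 ⊕ c2) ⊕ M1.
f4 ⊕ 73 = 87
5f ⊕ 65 = 3a
e4 ⊕ 72 = 96
12 ⊕ 76 = 64
bc ⊕ 65 = d9
8e ⊕ 72 = fc
8e ⊕ 20 = ae
e3 ⊕ 61 = 82
1c ⊕ 64 = 78
4d ⊕ 6d = 20
8c ⊕ 69 = e5
0c ⊕ 6e = 62
31 ⊕ 20 = 11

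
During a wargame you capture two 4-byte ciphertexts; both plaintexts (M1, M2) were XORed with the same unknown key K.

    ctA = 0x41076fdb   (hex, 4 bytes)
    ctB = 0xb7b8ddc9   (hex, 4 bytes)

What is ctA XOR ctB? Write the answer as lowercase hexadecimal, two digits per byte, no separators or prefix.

ctA ⊕ ctB = (M1 ⊕ K) ⊕ (M2 ⊕ K) = M1 ⊕ M2 — the shared key cancels under XOR.
41 ⊕ b7 = f6
07 ⊕ b8 = bf
6f ⊕ dd = b2
db ⊕ c9 = 12

f6bfb212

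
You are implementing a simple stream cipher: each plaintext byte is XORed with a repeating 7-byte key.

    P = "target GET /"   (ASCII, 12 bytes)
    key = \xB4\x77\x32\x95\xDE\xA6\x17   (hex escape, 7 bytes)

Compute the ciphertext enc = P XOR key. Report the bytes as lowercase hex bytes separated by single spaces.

c0 16 40 f2 bb d2 37 f3 32 66 b5 f1

The 7-byte key repeats, so the effective keystream is b4 77 32 95 de a6 17 b4 77 32 95 de.
byte 0: 74 XOR b4 = c0
byte 1: 61 XOR 77 = 16
byte 2: 72 XOR 32 = 40
byte 3: 67 XOR 95 = f2
byte 4: 65 XOR de = bb
byte 5: 74 XOR a6 = d2
byte 6: 20 XOR 17 = 37
byte 7: 47 XOR b4 = f3
byte 8: 45 XOR 77 = 32
byte 9: 54 XOR 32 = 66
byte 10: 20 XOR 95 = b5
byte 11: 2f XOR de = f1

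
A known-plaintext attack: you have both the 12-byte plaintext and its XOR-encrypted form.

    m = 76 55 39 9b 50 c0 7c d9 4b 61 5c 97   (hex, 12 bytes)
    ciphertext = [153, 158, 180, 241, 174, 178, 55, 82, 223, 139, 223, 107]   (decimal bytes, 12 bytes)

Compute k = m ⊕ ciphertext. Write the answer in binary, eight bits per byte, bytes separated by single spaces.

Since ciphertext = m ⊕ k, XORing both sides with m gives k = m ⊕ ciphertext.
76 xor 99 = ef
55 xor 9e = cb
39 xor b4 = 8d
9b xor f1 = 6a
50 xor ae = fe
c0 xor b2 = 72
7c xor 37 = 4b
d9 xor 52 = 8b
4b xor df = 94
61 xor 8b = ea
5c xor df = 83
97 xor 6b = fc

11101111 11001011 10001101 01101010 11111110 01110010 01001011 10001011 10010100 11101010 10000011 11111100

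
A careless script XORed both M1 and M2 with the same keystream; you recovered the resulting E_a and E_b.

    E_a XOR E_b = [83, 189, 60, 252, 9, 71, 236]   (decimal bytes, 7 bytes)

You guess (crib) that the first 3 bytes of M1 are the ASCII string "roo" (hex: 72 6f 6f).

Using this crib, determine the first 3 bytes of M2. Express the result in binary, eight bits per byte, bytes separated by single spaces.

Since E_a ⊕ E_b = M1 ⊕ M2, XORing with the guessed M1 bytes yields the corresponding M2 bytes: M2 = (E_a ⊕ E_b) ⊕ M1.
53 xor 72 = 21
bd xor 6f = d2
3c xor 6f = 53

00100001 11010010 01010011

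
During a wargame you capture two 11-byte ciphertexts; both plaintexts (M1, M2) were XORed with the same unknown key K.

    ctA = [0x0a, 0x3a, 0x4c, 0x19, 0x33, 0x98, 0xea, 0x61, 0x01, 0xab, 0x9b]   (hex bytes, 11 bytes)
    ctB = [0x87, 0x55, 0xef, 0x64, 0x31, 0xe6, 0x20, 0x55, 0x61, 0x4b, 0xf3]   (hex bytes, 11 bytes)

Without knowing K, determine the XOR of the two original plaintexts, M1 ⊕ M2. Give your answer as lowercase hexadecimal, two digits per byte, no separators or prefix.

ctA ⊕ ctB = (M1 ⊕ K) ⊕ (M2 ⊕ K) = M1 ⊕ M2 — the shared key cancels under XOR.
byte 0: 00001010 xor 10000111 = 10001101
byte 1: 00111010 xor 01010101 = 01101111
byte 2: 01001100 xor 11101111 = 10100011
byte 3: 00011001 xor 01100100 = 01111101
byte 4: 00110011 xor 00110001 = 00000010
byte 5: 10011000 xor 11100110 = 01111110
byte 6: 11101010 xor 00100000 = 11001010
byte 7: 01100001 xor 01010101 = 00110100
byte 8: 00000001 xor 01100001 = 01100000
byte 9: 10101011 xor 01001011 = 11100000
byte 10: 10011011 xor 11110011 = 01101000

8d6fa37d027eca3460e068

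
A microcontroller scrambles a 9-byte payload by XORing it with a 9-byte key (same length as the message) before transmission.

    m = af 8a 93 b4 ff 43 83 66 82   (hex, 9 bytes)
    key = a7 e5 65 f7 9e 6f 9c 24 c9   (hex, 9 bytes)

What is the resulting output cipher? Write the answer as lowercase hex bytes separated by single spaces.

08 6f f6 43 61 2c 1f 42 4b

byte 0: af ^ a7 = 08
byte 1: 8a ^ e5 = 6f
byte 2: 93 ^ 65 = f6
byte 3: b4 ^ f7 = 43
byte 4: ff ^ 9e = 61
byte 5: 43 ^ 6f = 2c
byte 6: 83 ^ 9c = 1f
byte 7: 66 ^ 24 = 42
byte 8: 82 ^ c9 = 4b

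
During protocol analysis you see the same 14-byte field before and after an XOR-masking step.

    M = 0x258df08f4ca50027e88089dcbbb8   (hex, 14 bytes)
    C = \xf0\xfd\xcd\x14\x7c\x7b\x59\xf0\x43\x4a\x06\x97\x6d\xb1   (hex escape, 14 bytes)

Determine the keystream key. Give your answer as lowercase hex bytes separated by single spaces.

d5 70 3d 9b 30 de 59 d7 ab ca 8f 4b d6 09

Since C = M ⊕ key, XORing both sides with M gives key = M ⊕ C.
25 xor f0 = d5
8d xor fd = 70
f0 xor cd = 3d
8f xor 14 = 9b
4c xor 7c = 30
a5 xor 7b = de
00 xor 59 = 59
27 xor f0 = d7
e8 xor 43 = ab
80 xor 4a = ca
89 xor 06 = 8f
dc xor 97 = 4b
bb xor 6d = d6
b8 xor b1 = 09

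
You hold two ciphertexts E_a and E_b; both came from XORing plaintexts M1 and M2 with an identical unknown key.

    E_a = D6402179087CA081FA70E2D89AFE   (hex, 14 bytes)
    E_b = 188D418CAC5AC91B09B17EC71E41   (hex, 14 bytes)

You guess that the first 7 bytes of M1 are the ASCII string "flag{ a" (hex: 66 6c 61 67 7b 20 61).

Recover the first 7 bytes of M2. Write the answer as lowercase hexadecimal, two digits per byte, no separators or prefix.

First, E_a ⊕ E_b = (M1 ⊕ K) ⊕ (M2 ⊕ K) = M1 ⊕ M2, so the key drops out. Then M2 = (M1 ⊕ M2) ⊕ M1 over the first 7 bytes.
byte 0: (d6 ⊕ 18) ⊕ 66 = ce ⊕ 66 = a8
byte 1: (40 ⊕ 8d) ⊕ 6c = cd ⊕ 6c = a1
byte 2: (21 ⊕ 41) ⊕ 61 = 60 ⊕ 61 = 01
byte 3: (79 ⊕ 8c) ⊕ 67 = f5 ⊕ 67 = 92
byte 4: (08 ⊕ ac) ⊕ 7b = a4 ⊕ 7b = df
byte 5: (7c ⊕ 5a) ⊕ 20 = 26 ⊕ 20 = 06
byte 6: (a0 ⊕ c9) ⊕ 61 = 69 ⊕ 61 = 08

a8a10192df0608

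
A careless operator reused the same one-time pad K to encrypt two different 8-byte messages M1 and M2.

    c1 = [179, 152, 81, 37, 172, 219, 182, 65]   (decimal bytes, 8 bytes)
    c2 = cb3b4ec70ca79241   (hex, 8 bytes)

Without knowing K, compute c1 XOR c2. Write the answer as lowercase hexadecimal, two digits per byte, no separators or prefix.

78a31fe2a07c2400

c1 ⊕ c2 = (M1 ⊕ K) ⊕ (M2 ⊕ K) = M1 ⊕ M2 — the shared key cancels under XOR.
byte 0: 10110011 xor 11001011 = 01111000
byte 1: 10011000 xor 00111011 = 10100011
byte 2: 01010001 xor 01001110 = 00011111
byte 3: 00100101 xor 11000111 = 11100010
byte 4: 10101100 xor 00001100 = 10100000
byte 5: 11011011 xor 10100111 = 01111100
byte 6: 10110110 xor 10010010 = 00100100
byte 7: 01000001 xor 01000001 = 00000000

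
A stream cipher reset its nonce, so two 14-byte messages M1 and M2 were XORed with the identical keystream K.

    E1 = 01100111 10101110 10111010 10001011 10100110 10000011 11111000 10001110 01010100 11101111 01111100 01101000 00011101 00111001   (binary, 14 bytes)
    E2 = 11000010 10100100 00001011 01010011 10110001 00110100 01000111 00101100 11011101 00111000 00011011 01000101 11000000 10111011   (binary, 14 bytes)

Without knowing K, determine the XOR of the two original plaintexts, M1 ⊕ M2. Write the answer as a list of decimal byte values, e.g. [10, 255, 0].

[165, 10, 177, 216, 23, 183, 191, 162, 137, 215, 103, 45, 221, 130]

E1 ⊕ E2 = (M1 ⊕ K) ⊕ (M2 ⊕ K) = M1 ⊕ M2 — the shared key cancels under XOR.
67 ⊕ c2 = a5
ae ⊕ a4 = 0a
ba ⊕ 0b = b1
8b ⊕ 53 = d8
a6 ⊕ b1 = 17
83 ⊕ 34 = b7
f8 ⊕ 47 = bf
8e ⊕ 2c = a2
54 ⊕ dd = 89
ef ⊕ 38 = d7
7c ⊕ 1b = 67
68 ⊕ 45 = 2d
1d ⊕ c0 = dd
39 ⊕ bb = 82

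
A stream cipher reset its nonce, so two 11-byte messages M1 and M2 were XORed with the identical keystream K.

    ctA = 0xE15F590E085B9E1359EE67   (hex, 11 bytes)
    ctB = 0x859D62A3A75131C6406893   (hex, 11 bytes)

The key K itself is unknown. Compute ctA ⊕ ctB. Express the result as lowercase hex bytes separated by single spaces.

ctA ⊕ ctB = (M1 ⊕ K) ⊕ (M2 ⊕ K) = M1 ⊕ M2 — the shared key cancels under XOR.
e1 ⊕ 85 = 64
5f ⊕ 9d = c2
59 ⊕ 62 = 3b
0e ⊕ a3 = ad
08 ⊕ a7 = af
5b ⊕ 51 = 0a
9e ⊕ 31 = af
13 ⊕ c6 = d5
59 ⊕ 40 = 19
ee ⊕ 68 = 86
67 ⊕ 93 = f4

64 c2 3b ad af 0a af d5 19 86 f4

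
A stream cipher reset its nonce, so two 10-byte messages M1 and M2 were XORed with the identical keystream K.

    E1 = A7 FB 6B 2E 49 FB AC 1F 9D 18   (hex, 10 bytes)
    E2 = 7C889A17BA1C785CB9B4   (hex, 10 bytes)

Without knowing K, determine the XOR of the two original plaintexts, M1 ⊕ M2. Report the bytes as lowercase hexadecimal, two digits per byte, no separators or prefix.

E1 ⊕ E2 = (M1 ⊕ K) ⊕ (M2 ⊕ K) = M1 ⊕ M2 — the shared key cancels under XOR.
10100111 ⊕ 01111100 = 11011011
11111011 ⊕ 10001000 = 01110011
01101011 ⊕ 10011010 = 11110001
00101110 ⊕ 00010111 = 00111001
01001001 ⊕ 10111010 = 11110011
11111011 ⊕ 00011100 = 11100111
10101100 ⊕ 01111000 = 11010100
00011111 ⊕ 01011100 = 01000011
10011101 ⊕ 10111001 = 00100100
00011000 ⊕ 10110100 = 10101100

db73f139f3e7d44324ac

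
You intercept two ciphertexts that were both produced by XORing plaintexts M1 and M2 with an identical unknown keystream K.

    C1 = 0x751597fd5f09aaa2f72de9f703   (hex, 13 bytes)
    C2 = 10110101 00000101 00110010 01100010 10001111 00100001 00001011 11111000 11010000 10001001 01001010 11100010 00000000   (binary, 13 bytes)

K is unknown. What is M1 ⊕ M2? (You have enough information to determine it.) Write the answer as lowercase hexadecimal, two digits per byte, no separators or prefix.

c010a59fd028a15a27a4a31503

C1 ⊕ C2 = (M1 ⊕ K) ⊕ (M2 ⊕ K) = M1 ⊕ M2 — the shared key cancels under XOR.
byte 0: 117 XOR 181 = 192
byte 1:  21 XOR   5 =  16
byte 2: 151 XOR  50 = 165
byte 3: 253 XOR  98 = 159
byte 4:  95 XOR 143 = 208
byte 5:   9 XOR  33 =  40
byte 6: 170 XOR  11 = 161
byte 7: 162 XOR 248 =  90
byte 8: 247 XOR 208 =  39
byte 9:  45 XOR 137 = 164
byte 10: 233 XOR  74 = 163
byte 11: 247 XOR 226 =  21
byte 12:   3 XOR   0 =   3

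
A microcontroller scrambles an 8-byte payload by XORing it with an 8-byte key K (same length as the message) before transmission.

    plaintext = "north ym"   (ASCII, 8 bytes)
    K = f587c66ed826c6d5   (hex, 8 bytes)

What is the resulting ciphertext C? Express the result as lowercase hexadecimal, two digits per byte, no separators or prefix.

9be8b41ab006bfb8

XOR is its own inverse, so applying the key byte-wise gives the result directly.
01101110 ^ 11110101 = 10011011
01101111 ^ 10000111 = 11101000
01110010 ^ 11000110 = 10110100
01110100 ^ 01101110 = 00011010
01101000 ^ 11011000 = 10110000
00100000 ^ 00100110 = 00000110
01111001 ^ 11000110 = 10111111
01101101 ^ 11010101 = 10111000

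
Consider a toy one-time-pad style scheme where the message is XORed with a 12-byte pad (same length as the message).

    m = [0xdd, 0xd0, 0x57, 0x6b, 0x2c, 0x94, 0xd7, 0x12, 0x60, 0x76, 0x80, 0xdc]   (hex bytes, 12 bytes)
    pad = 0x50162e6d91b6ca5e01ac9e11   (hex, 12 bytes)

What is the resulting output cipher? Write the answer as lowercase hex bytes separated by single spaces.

8d c6 79 06 bd 22 1d 4c 61 da 1e cd

11011101 XOR 01010000 = 10001101
11010000 XOR 00010110 = 11000110
01010111 XOR 00101110 = 01111001
01101011 XOR 01101101 = 00000110
00101100 XOR 10010001 = 10111101
10010100 XOR 10110110 = 00100010
11010111 XOR 11001010 = 00011101
00010010 XOR 01011110 = 01001100
01100000 XOR 00000001 = 01100001
01110110 XOR 10101100 = 11011010
10000000 XOR 10011110 = 00011110
11011100 XOR 00010001 = 11001101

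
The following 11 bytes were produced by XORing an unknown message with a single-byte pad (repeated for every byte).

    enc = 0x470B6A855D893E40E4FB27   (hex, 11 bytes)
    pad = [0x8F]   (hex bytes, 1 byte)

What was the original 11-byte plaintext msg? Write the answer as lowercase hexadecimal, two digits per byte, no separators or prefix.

The 1-byte key repeats, so the effective keystream is 8f 8f 8f 8f 8f 8f 8f 8f 8f 8f 8f.
byte 0: 47 ^ 8f = c8
byte 1: 0b ^ 8f = 84
byte 2: 6a ^ 8f = e5
byte 3: 85 ^ 8f = 0a
byte 4: 5d ^ 8f = d2
byte 5: 89 ^ 8f = 06
byte 6: 3e ^ 8f = b1
byte 7: 40 ^ 8f = cf
byte 8: e4 ^ 8f = 6b
byte 9: fb ^ 8f = 74
byte 10: 27 ^ 8f = a8

c884e50ad206b1cf6b74a8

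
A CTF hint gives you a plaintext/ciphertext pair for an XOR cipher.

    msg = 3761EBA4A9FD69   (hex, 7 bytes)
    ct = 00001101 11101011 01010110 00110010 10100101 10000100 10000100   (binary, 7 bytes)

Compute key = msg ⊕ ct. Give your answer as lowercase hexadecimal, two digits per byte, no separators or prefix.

Since ct = msg ⊕ key, XORing both sides with msg gives key = msg ⊕ ct.
 55 ^  13 =  58
 97 ^ 235 = 138
235 ^  86 = 189
164 ^  50 = 150
169 ^ 165 =  12
253 ^ 132 = 121
105 ^ 132 = 237

3a8abd960c79ed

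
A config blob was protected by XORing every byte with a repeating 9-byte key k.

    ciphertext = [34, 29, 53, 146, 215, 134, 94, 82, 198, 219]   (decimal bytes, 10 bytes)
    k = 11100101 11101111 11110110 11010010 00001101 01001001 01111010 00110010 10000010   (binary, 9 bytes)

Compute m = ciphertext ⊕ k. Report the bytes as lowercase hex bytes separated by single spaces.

The 9-byte key repeats, so the effective keystream is e5 ef f6 d2 0d 49 7a 32 82 e5.
byte 0: 00100010 XOR 11100101 = 11000111
byte 1: 00011101 XOR 11101111 = 11110010
byte 2: 00110101 XOR 11110110 = 11000011
byte 3: 10010010 XOR 11010010 = 01000000
byte 4: 11010111 XOR 00001101 = 11011010
byte 5: 10000110 XOR 01001001 = 11001111
byte 6: 01011110 XOR 01111010 = 00100100
byte 7: 01010010 XOR 00110010 = 01100000
byte 8: 11000110 XOR 10000010 = 01000100
byte 9: 11011011 XOR 11100101 = 00111110

c7 f2 c3 40 da cf 24 60 44 3e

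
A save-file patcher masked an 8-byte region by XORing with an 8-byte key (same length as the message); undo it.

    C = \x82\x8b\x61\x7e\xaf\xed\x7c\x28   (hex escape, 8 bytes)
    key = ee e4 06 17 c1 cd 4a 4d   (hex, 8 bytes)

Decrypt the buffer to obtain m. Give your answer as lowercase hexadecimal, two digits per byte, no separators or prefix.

XOR is its own inverse, so applying the key byte-wise gives the result directly.
10000010 XOR 11101110 = 01101100
10001011 XOR 11100100 = 01101111
01100001 XOR 00000110 = 01100111
01111110 XOR 00010111 = 01101001
10101111 XOR 11000001 = 01101110
11101101 XOR 11001101 = 00100000
01111100 XOR 01001010 = 00110110
00101000 XOR 01001101 = 01100101

6c6f67696e203665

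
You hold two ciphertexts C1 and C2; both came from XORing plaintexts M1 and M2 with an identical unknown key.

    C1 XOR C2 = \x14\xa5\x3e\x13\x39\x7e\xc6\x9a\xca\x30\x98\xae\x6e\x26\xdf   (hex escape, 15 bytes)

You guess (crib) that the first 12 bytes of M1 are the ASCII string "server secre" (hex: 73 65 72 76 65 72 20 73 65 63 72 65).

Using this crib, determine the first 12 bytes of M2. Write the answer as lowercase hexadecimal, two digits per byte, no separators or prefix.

67c04c655c0ce6e9af53eacb

Since C1 ⊕ C2 = M1 ⊕ M2, XORing with the guessed M1 bytes yields the corresponding M2 bytes: M2 = (C1 ⊕ C2) ⊕ M1.
byte 0: 14 xor 73 = 67
byte 1: a5 xor 65 = c0
byte 2: 3e xor 72 = 4c
byte 3: 13 xor 76 = 65
byte 4: 39 xor 65 = 5c
byte 5: 7e xor 72 = 0c
byte 6: c6 xor 20 = e6
byte 7: 9a xor 73 = e9
byte 8: ca xor 65 = af
byte 9: 30 xor 63 = 53
byte 10: 98 xor 72 = ea
byte 11: ae xor 65 = cb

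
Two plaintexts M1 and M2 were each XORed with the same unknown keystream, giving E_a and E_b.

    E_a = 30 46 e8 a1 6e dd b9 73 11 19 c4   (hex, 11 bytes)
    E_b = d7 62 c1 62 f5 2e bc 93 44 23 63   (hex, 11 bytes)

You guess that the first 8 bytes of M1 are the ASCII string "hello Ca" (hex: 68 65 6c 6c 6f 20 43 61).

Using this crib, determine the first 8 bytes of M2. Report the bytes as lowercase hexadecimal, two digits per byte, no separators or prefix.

First, E_a ⊕ E_b = (M1 ⊕ K) ⊕ (M2 ⊕ K) = M1 ⊕ M2, so the key drops out. Then M2 = (M1 ⊕ M2) ⊕ M1 over the first 8 bytes.
byte 0: (30 ^ d7) ^ 68 = e7 ^ 68 = 8f
byte 1: (46 ^ 62) ^ 65 = 24 ^ 65 = 41
byte 2: (e8 ^ c1) ^ 6c = 29 ^ 6c = 45
byte 3: (a1 ^ 62) ^ 6c = c3 ^ 6c = af
byte 4: (6e ^ f5) ^ 6f = 9b ^ 6f = f4
byte 5: (dd ^ 2e) ^ 20 = f3 ^ 20 = d3
byte 6: (b9 ^ bc) ^ 43 = 05 ^ 43 = 46
byte 7: (73 ^ 93) ^ 61 = e0 ^ 61 = 81

8f4145aff4d34681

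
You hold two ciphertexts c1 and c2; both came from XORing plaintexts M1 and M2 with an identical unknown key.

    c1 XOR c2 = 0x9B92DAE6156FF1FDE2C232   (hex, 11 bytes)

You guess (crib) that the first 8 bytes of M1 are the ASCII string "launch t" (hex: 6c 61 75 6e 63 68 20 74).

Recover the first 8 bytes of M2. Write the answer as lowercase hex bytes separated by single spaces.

f7 f3 af 88 76 07 d1 89

Since c1 ⊕ c2 = M1 ⊕ M2, XORing with the guessed M1 bytes yields the corresponding M2 bytes: M2 = (c1 ⊕ c2) ⊕ M1.
9b ⊕ 6c = f7
92 ⊕ 61 = f3
da ⊕ 75 = af
e6 ⊕ 6e = 88
15 ⊕ 63 = 76
6f ⊕ 68 = 07
f1 ⊕ 20 = d1
fd ⊕ 74 = 89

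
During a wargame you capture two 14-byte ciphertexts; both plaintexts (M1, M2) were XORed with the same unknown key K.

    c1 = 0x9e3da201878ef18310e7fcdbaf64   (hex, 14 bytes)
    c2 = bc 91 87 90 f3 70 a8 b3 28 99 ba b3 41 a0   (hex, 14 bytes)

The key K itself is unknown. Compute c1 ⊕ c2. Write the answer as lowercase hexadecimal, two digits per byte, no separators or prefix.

c1 ⊕ c2 = (M1 ⊕ K) ⊕ (M2 ⊕ K) = M1 ⊕ M2 — the shared key cancels under XOR.
9e XOR bc = 22
3d XOR 91 = ac
a2 XOR 87 = 25
01 XOR 90 = 91
87 XOR f3 = 74
8e XOR 70 = fe
f1 XOR a8 = 59
83 XOR b3 = 30
10 XOR 28 = 38
e7 XOR 99 = 7e
fc XOR ba = 46
db XOR b3 = 68
af XOR 41 = ee
64 XOR a0 = c4

22ac259174fe5930387e4668eec4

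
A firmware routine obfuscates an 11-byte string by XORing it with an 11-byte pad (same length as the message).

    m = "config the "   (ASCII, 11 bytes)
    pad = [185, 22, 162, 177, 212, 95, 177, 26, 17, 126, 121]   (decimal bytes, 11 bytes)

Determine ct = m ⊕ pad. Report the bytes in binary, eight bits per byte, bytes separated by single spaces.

11011010 01111001 11001100 11010111 10111101 00111000 10010001 01101110 01111001 00011011 01011001

01100011 XOR 10111001 = 11011010
01101111 XOR 00010110 = 01111001
01101110 XOR 10100010 = 11001100
01100110 XOR 10110001 = 11010111
01101001 XOR 11010100 = 10111101
01100111 XOR 01011111 = 00111000
00100000 XOR 10110001 = 10010001
01110100 XOR 00011010 = 01101110
01101000 XOR 00010001 = 01111001
01100101 XOR 01111110 = 00011011
00100000 XOR 01111001 = 01011001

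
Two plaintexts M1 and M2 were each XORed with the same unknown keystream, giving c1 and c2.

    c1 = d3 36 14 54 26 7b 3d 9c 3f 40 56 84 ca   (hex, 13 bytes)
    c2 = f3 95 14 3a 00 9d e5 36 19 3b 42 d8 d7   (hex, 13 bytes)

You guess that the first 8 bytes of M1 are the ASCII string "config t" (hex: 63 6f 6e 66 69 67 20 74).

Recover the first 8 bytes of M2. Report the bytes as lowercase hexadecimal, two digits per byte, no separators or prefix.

First, c1 ⊕ c2 = (M1 ⊕ K) ⊕ (M2 ⊕ K) = M1 ⊕ M2, so the key drops out. Then M2 = (M1 ⊕ M2) ⊕ M1 over the first 8 bytes.
byte 0: (d3 ^ f3) ^ 63 = 20 ^ 63 = 43
byte 1: (36 ^ 95) ^ 6f = a3 ^ 6f = cc
byte 2: (14 ^ 14) ^ 6e = 00 ^ 6e = 6e
byte 3: (54 ^ 3a) ^ 66 = 6e ^ 66 = 08
byte 4: (26 ^ 00) ^ 69 = 26 ^ 69 = 4f
byte 5: (7b ^ 9d) ^ 67 = e6 ^ 67 = 81
byte 6: (3d ^ e5) ^ 20 = d8 ^ 20 = f8
byte 7: (9c ^ 36) ^ 74 = aa ^ 74 = de

43cc6e084f81f8de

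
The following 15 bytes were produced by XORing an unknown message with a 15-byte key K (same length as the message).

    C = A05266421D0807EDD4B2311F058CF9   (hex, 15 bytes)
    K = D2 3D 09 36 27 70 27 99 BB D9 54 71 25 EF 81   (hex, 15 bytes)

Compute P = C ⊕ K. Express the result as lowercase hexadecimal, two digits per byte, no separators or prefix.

XOR is its own inverse, so applying the key byte-wise gives the result directly.
a0 ^ d2 = 72
52 ^ 3d = 6f
66 ^ 09 = 6f
42 ^ 36 = 74
1d ^ 27 = 3a
08 ^ 70 = 78
07 ^ 27 = 20
ed ^ 99 = 74
d4 ^ bb = 6f
b2 ^ d9 = 6b
31 ^ 54 = 65
1f ^ 71 = 6e
05 ^ 25 = 20
8c ^ ef = 63
f9 ^ 81 = 78

726f6f743a7820746f6b656e206378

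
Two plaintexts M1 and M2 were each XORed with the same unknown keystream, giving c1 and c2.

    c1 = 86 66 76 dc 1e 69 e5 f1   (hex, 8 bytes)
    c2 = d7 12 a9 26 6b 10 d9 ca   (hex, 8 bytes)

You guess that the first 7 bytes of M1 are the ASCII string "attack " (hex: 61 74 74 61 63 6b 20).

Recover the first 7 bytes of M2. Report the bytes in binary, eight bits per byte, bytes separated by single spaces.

First, c1 ⊕ c2 = (M1 ⊕ K) ⊕ (M2 ⊕ K) = M1 ⊕ M2, so the key drops out. Then M2 = (M1 ⊕ M2) ⊕ M1 over the first 7 bytes.
byte 0: (86 ^ d7) ^ 61 = 51 ^ 61 = 30
byte 1: (66 ^ 12) ^ 74 = 74 ^ 74 = 00
byte 2: (76 ^ a9) ^ 74 = df ^ 74 = ab
byte 3: (dc ^ 26) ^ 61 = fa ^ 61 = 9b
byte 4: (1e ^ 6b) ^ 63 = 75 ^ 63 = 16
byte 5: (69 ^ 10) ^ 6b = 79 ^ 6b = 12
byte 6: (e5 ^ d9) ^ 20 = 3c ^ 20 = 1c

00110000 00000000 10101011 10011011 00010110 00010010 00011100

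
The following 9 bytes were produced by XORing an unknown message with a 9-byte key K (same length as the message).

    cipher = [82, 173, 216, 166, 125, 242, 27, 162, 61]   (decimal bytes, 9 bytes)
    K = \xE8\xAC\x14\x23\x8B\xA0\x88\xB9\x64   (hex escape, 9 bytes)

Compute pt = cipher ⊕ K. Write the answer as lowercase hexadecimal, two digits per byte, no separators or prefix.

byte 0: 01010010 xor 11101000 = 10111010
byte 1: 10101101 xor 10101100 = 00000001
byte 2: 11011000 xor 00010100 = 11001100
byte 3: 10100110 xor 00100011 = 10000101
byte 4: 01111101 xor 10001011 = 11110110
byte 5: 11110010 xor 10100000 = 01010010
byte 6: 00011011 xor 10001000 = 10010011
byte 7: 10100010 xor 10111001 = 00011011
byte 8: 00111101 xor 01100100 = 01011001

ba01cc85f652931b59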